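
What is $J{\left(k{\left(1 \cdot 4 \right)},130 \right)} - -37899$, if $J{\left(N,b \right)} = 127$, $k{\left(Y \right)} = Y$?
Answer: $38026$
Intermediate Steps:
$J{\left(k{\left(1 \cdot 4 \right)},130 \right)} - -37899 = 127 - -37899 = 127 + 37899 = 38026$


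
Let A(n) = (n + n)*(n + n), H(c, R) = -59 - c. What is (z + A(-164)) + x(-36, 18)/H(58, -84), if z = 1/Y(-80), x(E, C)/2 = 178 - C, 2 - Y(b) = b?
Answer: 1032134773/9594 ≈ 1.0758e+5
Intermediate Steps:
Y(b) = 2 - b
x(E, C) = 356 - 2*C (x(E, C) = 2*(178 - C) = 356 - 2*C)
A(n) = 4*n**2 (A(n) = (2*n)*(2*n) = 4*n**2)
z = 1/82 (z = 1/(2 - 1*(-80)) = 1/(2 + 80) = 1/82 ≈ 0.012195)
(z + A(-164)) + x(-36, 18)/H(58, -84) = (1/82 + 4*(-164)**2) + (356 - 2*18)/(-59 - 1*58) = (1/82 + 4*26896) + (356 - 36)/(-59 - 58) = (1/82 + 107584) + 320/(-117) = 8821889/82 + 320*(-1/117) = 8821889/82 - 320/117 = 1032134773/9594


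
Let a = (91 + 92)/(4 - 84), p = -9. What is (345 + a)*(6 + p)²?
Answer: 246753/80 ≈ 3084.4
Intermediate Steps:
a = -183/80 (a = 183/(-80) = 183*(-1/80) = -183/80 ≈ -2.2875)
(345 + a)*(6 + p)² = (345 - 183/80)*(6 - 9)² = (27417/80)*(-3)² = (27417/80)*9 = 246753/80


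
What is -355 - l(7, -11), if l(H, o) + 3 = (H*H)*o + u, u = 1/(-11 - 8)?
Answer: 3554/19 ≈ 187.05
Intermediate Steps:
u = -1/19 (u = 1/(-19) = -1/19 ≈ -0.052632)
l(H, o) = -58/19 + o*H² (l(H, o) = -3 + ((H*H)*o - 1/19) = -3 + (H²*o - 1/19) = -3 + (o*H² - 1/19) = -3 + (-1/19 + o*H²) = -58/19 + o*H²)
-355 - l(7, -11) = -355 - (-58/19 - 11*7²) = -355 - (-58/19 - 11*49) = -355 - (-58/19 - 539) = -355 - 1*(-10299/19) = -355 + 10299/19 = 3554/19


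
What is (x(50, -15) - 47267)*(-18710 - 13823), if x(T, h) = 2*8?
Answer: 1537216783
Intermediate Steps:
x(T, h) = 16
(x(50, -15) - 47267)*(-18710 - 13823) = (16 - 47267)*(-18710 - 13823) = -47251*(-32533) = 1537216783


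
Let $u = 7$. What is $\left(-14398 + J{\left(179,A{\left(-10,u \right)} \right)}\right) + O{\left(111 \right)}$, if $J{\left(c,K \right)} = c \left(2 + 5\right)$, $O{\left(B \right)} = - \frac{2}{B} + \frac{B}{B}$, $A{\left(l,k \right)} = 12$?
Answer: $- \frac{1458986}{111} \approx -13144.0$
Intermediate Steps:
$O{\left(B \right)} = 1 - \frac{2}{B}$ ($O{\left(B \right)} = - \frac{2}{B} + 1 = 1 - \frac{2}{B}$)
$J{\left(c,K \right)} = 7 c$ ($J{\left(c,K \right)} = c 7 = 7 c$)
$\left(-14398 + J{\left(179,A{\left(-10,u \right)} \right)}\right) + O{\left(111 \right)} = \left(-14398 + 7 \cdot 179\right) + \frac{-2 + 111}{111} = \left(-14398 + 1253\right) + \frac{1}{111} \cdot 109 = -13145 + \frac{109}{111} = - \frac{1458986}{111}$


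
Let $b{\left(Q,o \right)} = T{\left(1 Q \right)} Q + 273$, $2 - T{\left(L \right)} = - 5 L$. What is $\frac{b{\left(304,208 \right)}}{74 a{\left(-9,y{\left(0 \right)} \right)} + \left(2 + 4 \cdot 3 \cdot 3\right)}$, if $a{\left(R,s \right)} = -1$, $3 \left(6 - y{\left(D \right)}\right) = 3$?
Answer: $- \frac{462961}{36} \approx -12860.0$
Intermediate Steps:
$y{\left(D \right)} = 5$ ($y{\left(D \right)} = 6 - 1 = 5$)
$T{\left(L \right)} = 2 + 5 L$ ($T{\left(L \right)} = 2 - - 5 L = 2 + 5 L$)
$b{\left(Q,o \right)} = 273 + Q \left(2 + 5 Q\right)$ ($b{\left(Q,o \right)} = \left(2 + 5 \cdot 1 Q\right) Q + 273 = \left(2 + 5 Q\right) Q + 273 = Q \left(2 + 5 Q\right) + 273 = 273 + Q \left(2 + 5 Q\right)$)
$\frac{b{\left(304,208 \right)}}{74 a{\left(-9,y{\left(0 \right)} \right)} + \left(2 + 4 \cdot 3 \cdot 3\right)} = \frac{273 + 304 \left(2 + 5 \cdot 304\right)}{74 \left(-1\right) + \left(2 + 4 \cdot 3 \cdot 3\right)} = \frac{273 + 304 \left(2 + 1520\right)}{-74 + \left(2 + 4 \cdot 9\right)} = \frac{273 + 304 \cdot 1522}{-74 + \left(2 + 36\right)} = \frac{273 + 462688}{-74 + 38} = \frac{462961}{-36} = 462961 \left(- \frac{1}{36}\right) = - \frac{462961}{36}$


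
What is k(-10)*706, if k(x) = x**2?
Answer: 70600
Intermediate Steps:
k(-10)*706 = (-10)**2*706 = 100*706 = 70600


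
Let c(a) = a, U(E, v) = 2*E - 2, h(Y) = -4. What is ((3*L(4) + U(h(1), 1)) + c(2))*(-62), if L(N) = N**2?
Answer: -2480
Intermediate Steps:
U(E, v) = -2 + 2*E
((3*L(4) + U(h(1), 1)) + c(2))*(-62) = ((3*4**2 + (-2 + 2*(-4))) + 2)*(-62) = ((3*16 + (-2 - 8)) + 2)*(-62) = ((48 - 10) + 2)*(-62) = (38 + 2)*(-62) = 40*(-62) = -2480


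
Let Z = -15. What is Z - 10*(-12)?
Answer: 105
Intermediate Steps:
Z - 10*(-12) = -15 - 10*(-12) = -15 + 120 = 105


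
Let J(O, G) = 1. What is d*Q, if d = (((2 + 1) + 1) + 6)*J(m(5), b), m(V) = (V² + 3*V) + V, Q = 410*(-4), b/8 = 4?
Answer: -16400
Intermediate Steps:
b = 32 (b = 8*4 = 32)
Q = -1640
m(V) = V² + 4*V
d = 10 (d = (((2 + 1) + 1) + 6)*1 = ((3 + 1) + 6)*1 = (4 + 6)*1 = 10*1 = 10)
d*Q = 10*(-1640) = -16400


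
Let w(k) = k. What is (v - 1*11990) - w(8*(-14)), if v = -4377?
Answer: -16255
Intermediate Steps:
(v - 1*11990) - w(8*(-14)) = (-4377 - 1*11990) - 8*(-14) = (-4377 - 11990) - 1*(-112) = -16367 + 112 = -16255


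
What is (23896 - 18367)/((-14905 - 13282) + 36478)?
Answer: 5529/8291 ≈ 0.66687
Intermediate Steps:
(23896 - 18367)/((-14905 - 13282) + 36478) = 5529/(-28187 + 36478) = 5529/8291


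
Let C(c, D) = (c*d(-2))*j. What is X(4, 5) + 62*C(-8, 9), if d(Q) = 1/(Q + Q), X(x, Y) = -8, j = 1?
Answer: 116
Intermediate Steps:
d(Q) = 1/(2*Q)
C(c, D) = -c/4 (C(c, D) = (c*((½)/(-2)))*1 = (c*((½)*(-½)))*1 = (c*(-¼))*1 = -c/4*1 = -c/4)
X(4, 5) + 62*C(-8, 9) = -8 + 62*(-¼*(-8)) = -8 + 62*2 = -8 + 124 = 116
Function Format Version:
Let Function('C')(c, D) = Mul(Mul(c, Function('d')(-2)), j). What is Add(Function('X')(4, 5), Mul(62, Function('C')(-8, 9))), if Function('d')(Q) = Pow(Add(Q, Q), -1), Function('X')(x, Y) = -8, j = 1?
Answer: 116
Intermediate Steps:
Function('d')(Q) = Mul(Rational(1, 2), Pow(Q, -1)) (Function('d')(Q) = Pow(Mul(2, Q), -1) = Mul(Rational(1, 2), Pow(Q, -1)))
Function('C')(c, D) = Mul(Rational(-1, 4), c) (Function('C')(c, D) = Mul(Mul(c, Mul(Rational(1, 2), Pow(-2, -1))), 1) = Mul(Mul(c, Mul(Rational(1, 2), Rational(-1, 2))), 1) = Mul(Mul(c, Rational(-1, 4)), 1) = Mul(Mul(Rational(-1, 4), c), 1) = Mul(Rational(-1, 4), c))
Add(Function('X')(4, 5), Mul(62, Function('C')(-8, 9))) = Add(-8, Mul(62, Mul(Rational(-1, 4), -8))) = Add(-8, Mul(62, 2)) = Add(-8, 124) = 116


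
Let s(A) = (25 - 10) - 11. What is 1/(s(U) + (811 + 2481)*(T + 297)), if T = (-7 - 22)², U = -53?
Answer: 1/3746300 ≈ 2.6693e-7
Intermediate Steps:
s(A) = 4 (s(A) = 15 - 11 = 4)
T = 841 (T = (-29)² = 841)
1/(s(U) + (811 + 2481)*(T + 297)) = 1/(4 + (811 + 2481)*(841 + 297)) = 1/(4 + 3292*1138) = 1/(4 + 3746296) = 1/3746300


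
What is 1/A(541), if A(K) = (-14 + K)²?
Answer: 1/277729 ≈ 3.6006e-6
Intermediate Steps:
1/A(541) = 1/((-14 + 541)²) = 1/(527²) = 1/277729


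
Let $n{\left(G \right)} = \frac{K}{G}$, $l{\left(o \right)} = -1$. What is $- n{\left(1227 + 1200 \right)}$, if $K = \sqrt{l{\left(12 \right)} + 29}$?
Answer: $- \frac{2 \sqrt{7}}{2427} \approx -0.0021803$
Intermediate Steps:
$K = 2 \sqrt{7}$ ($K = \sqrt{-1 + 29} = \sqrt{28} = 2 \sqrt{7} \approx 5.2915$)
$n{\left(G \right)} = \frac{2 \sqrt{7}}{G}$
$- n{\left(1227 + 1200 \right)} = - \frac{2 \sqrt{7}}{1227 + 1200} = - \frac{2 \sqrt{7}}{2427}$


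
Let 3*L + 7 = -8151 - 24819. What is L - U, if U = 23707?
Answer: -104098/3 ≈ -34699.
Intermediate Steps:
L = -32977/3 (L = -7/3 + (-8151 - 24819)/3 = -7/3 + (⅓)*(-32970) = -7/3 - 10990 = -32977/3 ≈ -10992.)
L - U = -32977/3 - 1*23707 = -32977/3 - 23707 = -104098/3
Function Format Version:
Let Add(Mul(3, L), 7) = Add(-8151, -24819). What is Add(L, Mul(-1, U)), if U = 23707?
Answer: Rational(-104098, 3) ≈ -34699.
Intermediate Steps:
L = Rational(-32977, 3) (L = Add(Rational(-7, 3), Mul(Rational(1, 3), Add(-8151, -24819))) = Add(Rational(-7, 3), Mul(Rational(1, 3), -32970)) = Add(Rational(-7, 3), -10990) = Rational(-32977, 3) ≈ -10992.)
Add(L, Mul(-1, U)) = Add(Rational(-32977, 3), Mul(-1, 23707)) = Add(Rational(-32977, 3), -23707) = Rational(-104098, 3)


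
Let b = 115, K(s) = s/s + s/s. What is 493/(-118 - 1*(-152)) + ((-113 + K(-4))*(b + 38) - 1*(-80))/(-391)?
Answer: 45145/782 ≈ 57.730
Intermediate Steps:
K(s) = 2 (K(s) = 1 + 1 = 2)
493/(-118 - 1*(-152)) + ((-113 + K(-4))*(b + 38) - 1*(-80))/(-391) = 493/(-118 - 1*(-152)) + ((-113 + 2)*(115 + 38) - 1*(-80))/(-391) = 493/(-118 + 152) + (-111*153 + 80)*(-1/391) = 493/34 + (-16983 + 80)*(-1/391) = 493*(1/34) - 16903*(-1/391) = 29/2 + 16903/391 = 45145/782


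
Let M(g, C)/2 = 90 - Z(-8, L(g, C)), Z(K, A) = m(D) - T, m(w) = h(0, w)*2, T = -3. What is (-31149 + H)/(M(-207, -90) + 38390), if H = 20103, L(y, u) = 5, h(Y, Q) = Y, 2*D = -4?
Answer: -5523/19282 ≈ -0.28643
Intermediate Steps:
D = -2 (D = (1/2)*(-4) = -2)
m(w) = 0 (m(w) = 0*2 = 0)
Z(K, A) = 3 (Z(K, A) = 0 - 1*(-3) = 0 + 3 = 3)
M(g, C) = 174 (M(g, C) = 2*(90 - 1*3) = 2*(90 - 3) = 2*87 = 174)
(-31149 + H)/(M(-207, -90) + 38390) = (-31149 + 20103)/(174 + 38390) = -11046/38564 = -11046*1/38564 = -5523/19282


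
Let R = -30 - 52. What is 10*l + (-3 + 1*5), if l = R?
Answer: -818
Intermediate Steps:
R = -82
l = -82
10*l + (-3 + 1*5) = 10*(-82) + (-3 + 1*5) = -820 + (-3 + 5) = -820 + 2 = -818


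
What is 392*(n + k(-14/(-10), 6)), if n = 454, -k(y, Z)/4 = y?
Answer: 878864/5 ≈ 1.7577e+5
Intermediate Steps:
k(y, Z) = -4*y
392*(n + k(-14/(-10), 6)) = 392*(454 - (-56)/(-10)) = 392*(454 - (-56)*(-1)/10) = 392*(454 - 4*7/5) = 392*(454 - 28/5) = 392*(2242/5) = 878864/5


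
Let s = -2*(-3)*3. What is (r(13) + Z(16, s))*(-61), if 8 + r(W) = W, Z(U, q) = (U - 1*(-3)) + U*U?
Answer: -17080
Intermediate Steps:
s = 18 (s = 6*3 = 18)
Z(U, q) = 3 + U + U**2 (Z(U, q) = (U + 3) + U**2 = (3 + U) + U**2 = 3 + U + U**2)
r(W) = -8 + W
(r(13) + Z(16, s))*(-61) = ((-8 + 13) + (3 + 16 + 16**2))*(-61) = (5 + (3 + 16 + 256))*(-61) = (5 + 275)*(-61) = 280*(-61) = -17080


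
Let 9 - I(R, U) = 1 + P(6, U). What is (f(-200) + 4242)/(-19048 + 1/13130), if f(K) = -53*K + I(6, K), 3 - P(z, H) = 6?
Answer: -195019890/250100239 ≈ -0.77977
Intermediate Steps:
P(z, H) = -3 (P(z, H) = 3 - 1*6 = 3 - 6 = -3)
I(R, U) = 11 (I(R, U) = 9 - (1 - 3) = 9 - 1*(-2) = 9 + 2 = 11)
f(K) = 11 - 53*K (f(K) = -53*K + 11 = 11 - 53*K)
(f(-200) + 4242)/(-19048 + 1/13130) = ((11 - 53*(-200)) + 4242)/(-19048 + 1/13130) = ((11 + 10600) + 4242)/(-19048 + 1/13130) = (10611 + 4242)/(-250100239/13130) = 14853*(-13130/250100239) = -195019890/250100239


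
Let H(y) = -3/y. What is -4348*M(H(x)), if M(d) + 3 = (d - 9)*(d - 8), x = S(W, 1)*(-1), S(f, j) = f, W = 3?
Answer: -230444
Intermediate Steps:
x = -3 (x = 3*(-1) = -3)
M(d) = -3 + (-9 + d)*(-8 + d) (M(d) = -3 + (d - 9)*(d - 8) = -3 + (-9 + d)*(-8 + d))
-4348*M(H(x)) = -4348*(69 + (-3/(-3))² - (-51)/(-3)) = -4348*(69 + (-3*(-⅓))² - (-51)*(-1)/3) = -4348*(69 + 1² - 17*1) = -4348*(69 + 1 - 17) = -4348*53 = -230444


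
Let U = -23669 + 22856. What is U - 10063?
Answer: -10876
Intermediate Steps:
U = -813
U - 10063 = -813 - 10063 = -10876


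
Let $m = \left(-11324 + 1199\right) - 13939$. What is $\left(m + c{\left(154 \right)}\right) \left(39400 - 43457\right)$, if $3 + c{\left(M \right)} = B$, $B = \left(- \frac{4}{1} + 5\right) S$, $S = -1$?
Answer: $97643876$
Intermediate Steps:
$B = -1$ ($B = \left(- \frac{4}{1} + 5\right) \left(-1\right) = \left(\left(-4\right) 1 + 5\right) \left(-1\right) = \left(-4 + 5\right) \left(-1\right) = 1 \left(-1\right) = -1$)
$m = -24064$ ($m = -10125 - 13939 = -24064$)
$c{\left(M \right)} = -4$ ($c{\left(M \right)} = -3 - 1 = -4$)
$\left(m + c{\left(154 \right)}\right) \left(39400 - 43457\right) = \left(-24064 - 4\right) \left(39400 - 43457\right) = \left(-24068\right) \left(-4057\right) = 97643876$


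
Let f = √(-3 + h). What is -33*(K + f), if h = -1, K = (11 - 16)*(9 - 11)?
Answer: -330 - 66*I ≈ -330.0 - 66.0*I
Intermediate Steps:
K = 10 (K = -5*(-2) = 10)
f = 2*I (f = √(-3 - 1) = √(-4) = 2*I ≈ 2.0*I)
-33*(K + f) = -33*(10 + 2*I) = -330 - 66*I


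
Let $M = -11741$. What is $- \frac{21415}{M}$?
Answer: $\frac{21415}{11741} \approx 1.8239$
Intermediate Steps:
$- \frac{21415}{M} = - \frac{21415}{-11741} = \left(-21415\right) \left(- \frac{1}{11741}\right) = \frac{21415}{11741}$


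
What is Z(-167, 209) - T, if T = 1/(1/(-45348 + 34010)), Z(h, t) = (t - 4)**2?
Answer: 53363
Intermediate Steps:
Z(h, t) = (-4 + t)**2
T = -11338 (T = 1/(1/(-11338)) = 1/(-1/11338) = -11338)
Z(-167, 209) - T = (-4 + 209)**2 - 1*(-11338) = 205**2 + 11338 = 42025 + 11338 = 53363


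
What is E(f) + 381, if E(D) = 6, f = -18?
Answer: 387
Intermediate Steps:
E(f) + 381 = 6 + 381 = 387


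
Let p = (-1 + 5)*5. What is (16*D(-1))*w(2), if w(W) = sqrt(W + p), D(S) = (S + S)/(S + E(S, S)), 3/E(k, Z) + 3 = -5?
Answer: 256*sqrt(22)/11 ≈ 109.16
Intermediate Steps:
E(k, Z) = -3/8 (E(k, Z) = 3/(-3 - 5) = 3/(-8) = 3*(-1/8) = -3/8)
p = 20 (p = 4*5 = 20)
D(S) = 2*S/(-3/8 + S) (D(S) = (S + S)/(S - 3/8) = (2*S)/(-3/8 + S) = 2*S/(-3/8 + S))
w(W) = sqrt(20 + W) (w(W) = sqrt(W + 20) = sqrt(20 + W))
(16*D(-1))*w(2) = (16*(16*(-1)/(-3 + 8*(-1))))*sqrt(20 + 2) = (16*(16*(-1)/(-3 - 8)))*sqrt(22) = (16*(16*(-1)/(-11)))*sqrt(22) = (16*(16*(-1)*(-1/11)))*sqrt(22) = (16*(16/11))*sqrt(22) = 256*sqrt(22)/11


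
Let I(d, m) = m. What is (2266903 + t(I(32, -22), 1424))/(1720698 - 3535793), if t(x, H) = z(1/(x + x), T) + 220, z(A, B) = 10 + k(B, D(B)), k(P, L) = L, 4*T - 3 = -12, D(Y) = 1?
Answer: -2267134/1815095 ≈ -1.2490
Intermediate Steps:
T = -9/4 (T = ¾ + (¼)*(-12) = ¾ - 3 = -9/4 ≈ -2.2500)
z(A, B) = 11 (z(A, B) = 10 + 1 = 11)
t(x, H) = 231 (t(x, H) = 11 + 220 = 231)
(2266903 + t(I(32, -22), 1424))/(1720698 - 3535793) = (2266903 + 231)/(1720698 - 3535793) = 2267134/(-1815095) = 2267134*(-1/1815095) = -2267134/1815095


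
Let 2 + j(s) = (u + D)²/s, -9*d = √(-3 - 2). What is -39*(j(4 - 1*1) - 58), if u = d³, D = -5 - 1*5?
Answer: 552700265/531441 + 1300*I*√5/729 ≈ 1040.0 + 3.9875*I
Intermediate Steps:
d = -I*√5/9 (d = -√(-3 - 2)/9 = -I*√5/9 ≈ -0.24845*I)
D = -10 (D = -5 - 5 = -10)
u = 5*I*√5/729 (u = (-I*√5/9)³ = 5*I*√5/729 ≈ 0.015337*I)
j(s) = -2 + (-10 + 5*I*√5/729)²/s (j(s) = -2 + (5*I*√5/729 - 10)²/s = -2 + (-10 + 5*I*√5/729)²/s)
-39*(j(4 - 1*1) - 58) = -39*((53143975 - 1062882*(4 - 1*1) - 72900*I*√5)/(531441*(4 - 1*1)) - 58) = -39*((53143975 - 1062882*(4 - 1) - 72900*I*√5)/(531441*(4 - 1)) - 58) = -39*((1/531441)*(53143975 - 1062882*3 - 72900*I*√5)/3 - 58) = -39*((1/531441)*(⅓)*(53143975 - 3188646 - 72900*I*√5) - 58) = -39*((1/531441)*(⅓)*(49955329 - 72900*I*√5) - 58) = -39*((49955329/1594323 - 100*I*√5/2187) - 58) = -39*(-42515405/1594323 - 100*I*√5/2187) = 552700265/531441 + 1300*I*√5/729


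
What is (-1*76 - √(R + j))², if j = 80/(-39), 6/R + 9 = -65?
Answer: (109668 + I*√4440111)²/2082249 ≈ 5773.9 + 221.96*I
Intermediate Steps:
R = -3/37 (R = 6/(-9 - 65) = 6/(-74) = 6*(-1/74) = -3/37 ≈ -0.081081)
j = -80/39 (j = 80*(-1/39) = -80/39 ≈ -2.0513)
(-1*76 - √(R + j))² = (-1*76 - √(-3/37 - 80/39))² = (-76 - √(-3077/1443))² = (-76 - I*√4440111/1443)²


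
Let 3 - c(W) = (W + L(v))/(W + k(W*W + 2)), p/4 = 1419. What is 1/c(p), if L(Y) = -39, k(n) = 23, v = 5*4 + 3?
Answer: 5699/11460 ≈ 0.49729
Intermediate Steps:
p = 5676 (p = 4*1419 = 5676)
v = 23 (v = 20 + 3 = 23)
c(W) = 3 - (-39 + W)/(23 + W) (c(W) = 3 - (W - 39)/(W + 23) = 3 - (-39 + W)/(23 + W))
1/c(p) = 1/(2*(54 + 5676)/(23 + 5676)) = 1/(2*5730/5699) = 1/(2*(1/5699)*5730) = 1/(11460/5699) = 5699/11460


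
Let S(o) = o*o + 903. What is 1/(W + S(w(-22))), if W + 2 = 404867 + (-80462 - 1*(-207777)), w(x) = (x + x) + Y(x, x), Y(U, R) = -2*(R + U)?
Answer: 1/535019 ≈ 1.8691e-6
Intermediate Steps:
Y(U, R) = -2*R - 2*U
w(x) = -2*x (w(x) = (x + x) + (-2*x - 2*x) = 2*x - 4*x = -2*x)
S(o) = 903 + o² (S(o) = o² + 903 = 903 + o²)
W = 532180 (W = -2 + (404867 + (-80462 - 1*(-207777))) = -2 + (404867 + (-80462 + 207777)) = -2 + (404867 + 127315) = -2 + 532182 = 532180)
1/(W + S(w(-22))) = 1/(532180 + (903 + (-2*(-22))²)) = 1/(532180 + (903 + 44²)) = 1/(532180 + (903 + 1936)) = 1/(532180 + 2839) = 1/535019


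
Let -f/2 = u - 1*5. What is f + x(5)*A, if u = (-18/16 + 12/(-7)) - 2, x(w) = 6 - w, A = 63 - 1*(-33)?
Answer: 3239/28 ≈ 115.68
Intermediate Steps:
A = 96 (A = 63 + 33 = 96)
u = -271/56 (u = (-18*1/16 + 12*(-1/7)) - 2 = (-9/8 - 12/7) - 2 = -159/56 - 2 = -271/56 ≈ -4.8393)
f = 551/28 (f = -2*(-271/56 - 1*5) = -2*(-271/56 - 5) = -2*(-551/56) = 551/28 ≈ 19.679)
f + x(5)*A = 551/28 + (6 - 1*5)*96 = 551/28 + (6 - 5)*96 = 551/28 + 1*96 = 551/28 + 96 = 3239/28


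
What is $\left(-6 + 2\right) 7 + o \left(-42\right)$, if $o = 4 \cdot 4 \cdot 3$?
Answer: $-2044$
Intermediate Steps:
$o = 48$ ($o = 16 \cdot 3 = 48$)
$\left(-6 + 2\right) 7 + o \left(-42\right) = \left(-6 + 2\right) 7 + 48 \left(-42\right) = \left(-4\right) 7 - 2016 = -28 - 2016 = -2044$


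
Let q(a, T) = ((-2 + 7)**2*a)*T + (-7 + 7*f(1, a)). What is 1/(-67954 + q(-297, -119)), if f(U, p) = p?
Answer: 1/813535 ≈ 1.2292e-6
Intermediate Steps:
q(a, T) = -7 + 7*a + 25*T*a (q(a, T) = ((-2 + 7)**2*a)*T + (-7 + 7*a) = (5**2*a)*T + (-7 + 7*a) = (25*a)*T + (-7 + 7*a) = 25*T*a + (-7 + 7*a) = -7 + 7*a + 25*T*a)
1/(-67954 + q(-297, -119)) = 1/(-67954 + (-7 + 7*(-297) + 25*(-119)*(-297))) = 1/(-67954 + (-7 - 2079 + 883575)) = 1/(-67954 + 881489) = 1/813535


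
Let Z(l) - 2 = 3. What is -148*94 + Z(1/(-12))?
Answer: -13907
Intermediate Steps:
Z(l) = 5 (Z(l) = 2 + 3 = 5)
-148*94 + Z(1/(-12)) = -148*94 + 5 = -13912 + 5 = -13907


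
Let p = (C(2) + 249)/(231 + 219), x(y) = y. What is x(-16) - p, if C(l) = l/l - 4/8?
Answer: -14899/900 ≈ -16.554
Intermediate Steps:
C(l) = ½ (C(l) = 1 - 4*⅛ = 1 - ½ = ½)
p = 499/900 (p = (½ + 249)/(231 + 219) = (499/2)/450 = (499/2)*(1/450) = 499/900 ≈ 0.55444)
x(-16) - p = -16 - 1*499/900 = -16 - 499/900 = -14899/900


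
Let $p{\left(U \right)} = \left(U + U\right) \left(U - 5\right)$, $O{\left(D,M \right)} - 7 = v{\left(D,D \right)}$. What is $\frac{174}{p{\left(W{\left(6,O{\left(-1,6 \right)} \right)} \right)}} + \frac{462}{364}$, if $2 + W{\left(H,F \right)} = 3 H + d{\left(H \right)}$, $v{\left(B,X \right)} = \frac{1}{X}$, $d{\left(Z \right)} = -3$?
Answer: $\frac{219}{104} \approx 2.1058$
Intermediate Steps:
$O{\left(D,M \right)} = 7 + \frac{1}{D}$
$W{\left(H,F \right)} = -5 + 3 H$ ($W{\left(H,F \right)} = -2 + \left(3 H - 3\right) = -2 + \left(-3 + 3 H\right) = -5 + 3 H$)
$p{\left(U \right)} = 2 U \left(-5 + U\right)$
$\frac{174}{p{\left(W{\left(6,O{\left(-1,6 \right)} \right)} \right)}} + \frac{462}{364} = \frac{174}{2 \left(-5 + 3 \cdot 6\right) \left(-5 + \left(-5 + 3 \cdot 6\right)\right)} + \frac{462}{364} = \frac{174}{2 \left(-5 + 18\right) \left(-5 + \left(-5 + 18\right)\right)} + 462 \cdot \frac{1}{364} = \frac{174}{2 \cdot 13 \left(-5 + 13\right)} + \frac{33}{26} = \frac{174}{2 \cdot 13 \cdot 8} + \frac{33}{26} = \frac{174}{208} + \frac{33}{26} = 174 \cdot \frac{1}{208} + \frac{33}{26} = \frac{87}{104} + \frac{33}{26} = \frac{219}{104}$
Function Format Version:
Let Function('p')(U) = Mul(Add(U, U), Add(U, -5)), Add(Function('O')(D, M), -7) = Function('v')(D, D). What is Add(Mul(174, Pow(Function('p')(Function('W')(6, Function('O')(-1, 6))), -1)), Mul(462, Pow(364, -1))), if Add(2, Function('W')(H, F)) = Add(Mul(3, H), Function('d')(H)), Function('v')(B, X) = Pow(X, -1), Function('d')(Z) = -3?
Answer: Rational(219, 104) ≈ 2.1058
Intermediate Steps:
Function('O')(D, M) = Add(7, Pow(D, -1))
Function('W')(H, F) = Add(-5, Mul(3, H)) (Function('W')(H, F) = Add(-2, Add(Mul(3, H), -3)) = Add(-2, Add(-3, Mul(3, H))) = Add(-5, Mul(3, H)))
Function('p')(U) = Mul(2, U, Add(-5, U)) (Function('p')(U) = Mul(Mul(2, U), Add(-5, U)) = Mul(2, U, Add(-5, U)))
Add(Mul(174, Pow(Function('p')(Function('W')(6, Function('O')(-1, 6))), -1)), Mul(462, Pow(364, -1))) = Add(Mul(174, Pow(Mul(2, Add(-5, Mul(3, 6)), Add(-5, Add(-5, Mul(3, 6)))), -1)), Mul(462, Pow(364, -1))) = Add(Mul(174, Pow(Mul(2, Add(-5, 18), Add(-5, Add(-5, 18))), -1)), Mul(462, Rational(1, 364))) = Add(Mul(174, Pow(Mul(2, 13, Add(-5, 13)), -1)), Rational(33, 26)) = Add(Mul(174, Pow(Mul(2, 13, 8), -1)), Rational(33, 26)) = Add(Mul(174, Pow(208, -1)), Rational(33, 26)) = Add(Mul(174, Rational(1, 208)), Rational(33, 26)) = Add(Rational(87, 104), Rational(33, 26)) = Rational(219, 104)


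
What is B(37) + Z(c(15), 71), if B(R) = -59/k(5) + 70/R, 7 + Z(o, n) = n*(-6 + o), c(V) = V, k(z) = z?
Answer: 115087/185 ≈ 622.09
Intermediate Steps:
Z(o, n) = -7 + n*(-6 + o)
B(R) = -59/5 + 70/R
B(37) + Z(c(15), 71) = (-59/5 + 70/37) + (-7 - 6*71 + 71*15) = (-59/5 + 70*(1/37)) + (-7 - 426 + 1065) = (-59/5 + 70/37) + 632 = -1833/185 + 632 = 115087/185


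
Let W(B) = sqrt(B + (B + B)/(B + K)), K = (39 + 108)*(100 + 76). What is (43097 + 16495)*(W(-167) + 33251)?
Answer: 1981493592 + 59592*I*sqrt(110353338645)/25705 ≈ 1.9815e+9 + 7.7013e+5*I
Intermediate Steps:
K = 25872 (K = 147*176 = 25872)
W(B) = sqrt(B + 2*B/(25872 + B)) (W(B) = sqrt(B + (B + B)/(B + 25872)) = sqrt(B + (2*B)/(25872 + B)) = sqrt(B + 2*B/(25872 + B)))
(43097 + 16495)*(W(-167) + 33251) = (43097 + 16495)*(sqrt(-167*(25874 - 167)/(25872 - 167)) + 33251) = 59592*(sqrt(-167*25707/25705) + 33251) = 59592*(sqrt(-167*1/25705*25707) + 33251) = 59592*(sqrt(-4293069/25705) + 33251) = 59592*(I*sqrt(110353338645)/25705 + 33251) = 59592*(33251 + I*sqrt(110353338645)/25705) = 1981493592 + 59592*I*sqrt(110353338645)/25705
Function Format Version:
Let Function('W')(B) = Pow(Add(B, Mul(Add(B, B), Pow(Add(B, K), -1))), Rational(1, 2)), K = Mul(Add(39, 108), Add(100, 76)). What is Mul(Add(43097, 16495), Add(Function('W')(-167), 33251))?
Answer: Add(1981493592, Mul(Rational(59592, 25705), I, Pow(110353338645, Rational(1, 2)))) ≈ Add(1.9815e+9, Mul(7.7013e+5, I))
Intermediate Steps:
K = 25872 (K = Mul(147, 176) = 25872)
Function('W')(B) = Pow(Add(B, Mul(2, B, Pow(Add(25872, B), -1))), Rational(1, 2)) (Function('W')(B) = Pow(Add(B, Mul(Add(B, B), Pow(Add(B, 25872), -1))), Rational(1, 2)) = Pow(Add(B, Mul(Mul(2, B), Pow(Add(25872, B), -1))), Rational(1, 2)) = Pow(Add(B, Mul(2, B, Pow(Add(25872, B), -1))), Rational(1, 2)))
Mul(Add(43097, 16495), Add(Function('W')(-167), 33251)) = Mul(Add(43097, 16495), Add(Pow(Mul(-167, Pow(Add(25872, -167), -1), Add(25874, -167)), Rational(1, 2)), 33251)) = Mul(59592, Add(Pow(Mul(-167, Pow(25705, -1), 25707), Rational(1, 2)), 33251)) = Mul(59592, Add(Pow(Mul(-167, Rational(1, 25705), 25707), Rational(1, 2)), 33251)) = Mul(59592, Add(Pow(Rational(-4293069, 25705), Rational(1, 2)), 33251)) = Mul(59592, Add(Mul(Rational(1, 25705), I, Pow(110353338645, Rational(1, 2))), 33251)) = Mul(59592, Add(33251, Mul(Rational(1, 25705), I, Pow(110353338645, Rational(1, 2))))) = Add(1981493592, Mul(Rational(59592, 25705), I, Pow(110353338645, Rational(1, 2))))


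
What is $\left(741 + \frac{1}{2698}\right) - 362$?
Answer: $\frac{1022543}{2698} \approx 379.0$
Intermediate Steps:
$\left(741 + \frac{1}{2698}\right) - 362 = \frac{1999219}{2698} - 362 = \frac{1022543}{2698}$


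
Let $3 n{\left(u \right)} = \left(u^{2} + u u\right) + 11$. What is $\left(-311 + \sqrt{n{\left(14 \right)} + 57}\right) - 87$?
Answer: $-398 + \frac{\sqrt{1722}}{3} \approx -384.17$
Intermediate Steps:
$n{\left(u \right)} = \frac{11}{3} + \frac{2 u^{2}}{3}$ ($n{\left(u \right)} = \frac{\left(u^{2} + u u\right) + 11}{3} = \frac{\left(u^{2} + u^{2}\right) + 11}{3} = \frac{2 u^{2} + 11}{3} = \frac{11 + 2 u^{2}}{3} = \frac{11}{3} + \frac{2 u^{2}}{3}$)
$\left(-311 + \sqrt{n{\left(14 \right)} + 57}\right) - 87 = \left(-311 + \sqrt{\left(\frac{11}{3} + \frac{2 \cdot 14^{2}}{3}\right) + 57}\right) - 87 = \left(-311 + \sqrt{\left(\frac{11}{3} + \frac{2}{3} \cdot 196\right) + 57}\right) - 87 = \left(-311 + \sqrt{\left(\frac{11}{3} + \frac{392}{3}\right) + 57}\right) - 87 = \left(-311 + \sqrt{\frac{403}{3} + 57}\right) - 87 = \left(-311 + \sqrt{\frac{574}{3}}\right) - 87 = \left(-311 + \frac{\sqrt{1722}}{3}\right) - 87 = -398 + \frac{\sqrt{1722}}{3}$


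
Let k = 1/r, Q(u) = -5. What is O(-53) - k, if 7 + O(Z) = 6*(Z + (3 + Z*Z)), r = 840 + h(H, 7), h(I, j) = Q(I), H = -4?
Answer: 13816744/835 ≈ 16547.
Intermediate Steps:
h(I, j) = -5
r = 835 (r = 840 - 5 = 835)
O(Z) = 11 + 6*Z + 6*Z² (O(Z) = -7 + 6*(Z + (3 + Z*Z)) = -7 + 6*(Z + (3 + Z²)) = -7 + 6*(3 + Z + Z²) = -7 + (18 + 6*Z + 6*Z²) = 11 + 6*Z + 6*Z²)
k = 1/835 ≈ 0.0011976
O(-53) - k = (11 + 6*(-53) + 6*(-53)²) - 1*1/835 = (11 - 318 + 6*2809) - 1/835 = (11 - 318 + 16854) - 1/835 = 16547 - 1/835 = 13816744/835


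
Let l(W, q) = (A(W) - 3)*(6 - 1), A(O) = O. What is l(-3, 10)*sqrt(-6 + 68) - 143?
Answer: -143 - 30*sqrt(62) ≈ -379.22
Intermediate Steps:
l(W, q) = -15 + 5*W (l(W, q) = (W - 3)*(6 - 1) = (-3 + W)*5 = -15 + 5*W)
l(-3, 10)*sqrt(-6 + 68) - 143 = (-15 + 5*(-3))*sqrt(-6 + 68) - 143 = (-15 - 15)*sqrt(62) - 143 = -30*sqrt(62) - 143 = -143 - 30*sqrt(62)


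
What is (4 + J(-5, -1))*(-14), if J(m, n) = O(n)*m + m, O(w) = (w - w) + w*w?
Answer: 84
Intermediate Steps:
O(w) = w**2 (O(w) = 0 + w**2 = w**2)
J(m, n) = m + m*n**2 (J(m, n) = n**2*m + m = m*n**2 + m = m + m*n**2)
(4 + J(-5, -1))*(-14) = (4 - 5*(1 + (-1)**2))*(-14) = (4 - 5*(1 + 1))*(-14) = (4 - 5*2)*(-14) = (4 - 10)*(-14) = -6*(-14) = 84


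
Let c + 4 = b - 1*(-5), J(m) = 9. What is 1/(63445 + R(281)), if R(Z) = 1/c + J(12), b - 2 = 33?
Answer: 36/2284345 ≈ 1.5759e-5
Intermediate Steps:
b = 35 (b = 2 + 33 = 35)
c = 36 (c = -4 + (35 - 1*(-5)) = -4 + (35 + 5) = -4 + 40 = 36)
R(Z) = 325/36 (R(Z) = 1/36 + 9 = 325/36)
1/(63445 + R(281)) = 1/(63445 + 325/36) = 1/(2284345/36) = 36/2284345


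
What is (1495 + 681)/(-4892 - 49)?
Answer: -2176/4941 ≈ -0.44040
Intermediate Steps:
(1495 + 681)/(-4892 - 49) = 2176/(-4941) = 2176*(-1/4941) = -2176/4941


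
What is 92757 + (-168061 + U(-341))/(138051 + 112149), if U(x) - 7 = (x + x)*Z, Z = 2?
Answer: 11603815991/125100 ≈ 92756.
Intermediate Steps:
U(x) = 7 + 4*x (U(x) = 7 + (x + x)*2 = 7 + (2*x)*2 = 7 + 4*x)
92757 + (-168061 + U(-341))/(138051 + 112149) = 92757 + (-168061 + (7 + 4*(-341)))/(138051 + 112149) = 92757 + (-168061 + (7 - 1364))/250200 = 92757 + (-168061 - 1357)*(1/250200) = 92757 - 169418*1/250200 = 92757 - 84709/125100 = 11603815991/125100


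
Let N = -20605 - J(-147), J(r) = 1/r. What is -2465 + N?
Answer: -3391289/147 ≈ -23070.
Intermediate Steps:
N = -3028934/147 (N = -20605 - 1/(-147) = -20605 - 1*(-1/147) = -20605 + 1/147 = -3028934/147 ≈ -20605.)
-2465 + N = -2465 - 3028934/147 = -3391289/147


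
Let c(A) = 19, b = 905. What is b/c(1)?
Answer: 905/19 ≈ 47.632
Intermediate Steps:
b/c(1) = 905/19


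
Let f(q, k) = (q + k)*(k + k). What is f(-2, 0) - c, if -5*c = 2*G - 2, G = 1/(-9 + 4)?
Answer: -12/25 ≈ -0.48000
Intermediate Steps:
G = -⅕ (G = 1/(-5) = -⅕ ≈ -0.20000)
f(q, k) = 2*k*(k + q) (f(q, k) = (k + q)*(2*k) = 2*k*(k + q))
c = 12/25 (c = -(2*(-⅕) - 2)/5 = -(-⅖ - 2)/5 = -⅕*(-12/5) = 12/25 ≈ 0.48000)
f(-2, 0) - c = 2*0*(0 - 2) - 1*12/25 = 2*0*(-2) - 12/25 = 0 - 12/25 = -12/25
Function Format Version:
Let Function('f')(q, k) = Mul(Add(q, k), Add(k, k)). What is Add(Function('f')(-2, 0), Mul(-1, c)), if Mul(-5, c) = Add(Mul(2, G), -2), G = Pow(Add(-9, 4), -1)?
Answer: Rational(-12, 25) ≈ -0.48000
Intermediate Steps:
G = Rational(-1, 5) (G = Pow(-5, -1) = Rational(-1, 5) ≈ -0.20000)
Function('f')(q, k) = Mul(2, k, Add(k, q)) (Function('f')(q, k) = Mul(Add(k, q), Mul(2, k)) = Mul(2, k, Add(k, q)))
c = Rational(12, 25) (c = Mul(Rational(-1, 5), Add(Mul(2, Rational(-1, 5)), -2)) = Mul(Rational(-1, 5), Add(Rational(-2, 5), -2)) = Mul(Rational(-1, 5), Rational(-12, 5)) = Rational(12, 25) ≈ 0.48000)
Add(Function('f')(-2, 0), Mul(-1, c)) = Add(Mul(2, 0, Add(0, -2)), Mul(-1, Rational(12, 25))) = Add(Mul(2, 0, -2), Rational(-12, 25)) = Add(0, Rational(-12, 25)) = Rational(-12, 25)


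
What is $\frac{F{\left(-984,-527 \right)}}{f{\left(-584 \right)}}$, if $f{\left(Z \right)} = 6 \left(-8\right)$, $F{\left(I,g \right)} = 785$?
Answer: $- \frac{785}{48} \approx -16.354$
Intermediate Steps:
$f{\left(Z \right)} = -48$
$\frac{F{\left(-984,-527 \right)}}{f{\left(-584 \right)}} = \frac{785}{-48} = 785 \left(- \frac{1}{48}\right) = - \frac{785}{48}$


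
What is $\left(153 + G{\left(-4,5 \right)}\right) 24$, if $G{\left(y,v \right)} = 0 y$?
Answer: $3672$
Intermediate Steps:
$G{\left(y,v \right)} = 0$
$\left(153 + G{\left(-4,5 \right)}\right) 24 = \left(153 + 0\right) 24 = 153 \cdot 24 = 3672$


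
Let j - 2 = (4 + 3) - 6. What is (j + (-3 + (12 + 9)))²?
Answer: 441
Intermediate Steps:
j = 3 (j = 2 + ((4 + 3) - 6) = 2 + (7 - 6) = 2 + 1 = 3)
(j + (-3 + (12 + 9)))² = (3 + (-3 + (12 + 9)))² = (3 + (-3 + 21))² = (3 + 18)² = 21² = 441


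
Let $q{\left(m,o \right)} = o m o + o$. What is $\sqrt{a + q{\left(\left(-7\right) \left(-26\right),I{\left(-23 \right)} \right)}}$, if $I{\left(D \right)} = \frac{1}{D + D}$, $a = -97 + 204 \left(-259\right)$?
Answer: $\frac{i \sqrt{28001523}}{23} \approx 230.07 i$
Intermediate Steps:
$a = -52933$ ($a = -97 - 52836 = -52933$)
$I{\left(D \right)} = \frac{1}{2 D}$
$q{\left(m,o \right)} = o + m o^{2}$ ($q{\left(m,o \right)} = m o o + o = m o^{2} + o = o + m o^{2}$)
$\sqrt{a + q{\left(\left(-7\right) \left(-26\right),I{\left(-23 \right)} \right)}} = \sqrt{-52933 + \frac{1}{2 \left(-23\right)} \left(1 + \left(-7\right) \left(-26\right) \frac{1}{2 \left(-23\right)}\right)} = \sqrt{-52933 + \frac{1}{2} \left(- \frac{1}{23}\right) \left(1 + 182 \cdot \frac{1}{2} \left(- \frac{1}{23}\right)\right)} = \sqrt{-52933 - \frac{1 + 182 \left(- \frac{1}{46}\right)}{46}} = \sqrt{-52933 - \frac{1 - \frac{91}{23}}{46}} = \sqrt{-52933 - - \frac{34}{529}} = \sqrt{-52933 + \frac{34}{529}} = \sqrt{- \frac{28001523}{529}} = \frac{i \sqrt{28001523}}{23}$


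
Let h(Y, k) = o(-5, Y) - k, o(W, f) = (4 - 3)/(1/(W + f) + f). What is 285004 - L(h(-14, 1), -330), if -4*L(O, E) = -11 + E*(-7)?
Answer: 1142315/4 ≈ 2.8558e+5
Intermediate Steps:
o(W, f) = 1/(f + 1/(W + f))
h(Y, k) = -k + (-5 + Y)/(1 + Y² - 5*Y) (h(Y, k) = (-5 + Y)/(1 + Y² - 5*Y) - k = -k + (-5 + Y)/(1 + Y² - 5*Y))
L(O, E) = 11/4 + 7*E/4 (L(O, E) = -(-11 + E*(-7))/4 = -(-11 - 7*E)/4 = 11/4 + 7*E/4)
285004 - L(h(-14, 1), -330) = 285004 - (11/4 + (7/4)*(-330)) = 285004 - (11/4 - 1155/2) = 285004 - 1*(-2299/4) = 285004 + 2299/4 = 1142315/4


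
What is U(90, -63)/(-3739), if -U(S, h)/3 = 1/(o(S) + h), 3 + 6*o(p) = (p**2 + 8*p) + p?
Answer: 6/10629977 ≈ 5.6444e-7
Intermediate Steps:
o(p) = -1/2 + p**2/6 + 3*p/2 (o(p) = -1/2 + ((p**2 + 8*p) + p)/6 = -1/2 + (p**2 + 9*p)/6 = -1/2 + (p**2/6 + 3*p/2) = -1/2 + p**2/6 + 3*p/2)
U(S, h) = -3/(-1/2 + h + S**2/6 + 3*S/2) (U(S, h) = -3/((-1/2 + S**2/6 + 3*S/2) + h) = -3/(-1/2 + h + S**2/6 + 3*S/2))
U(90, -63)/(-3739) = -18/(-3 + 90**2 + 6*(-63) + 9*90)/(-3739) = -18/(-3 + 8100 - 378 + 810)*(-1/3739) = -18/8529*(-1/3739) = -18*1/8529*(-1/3739) = -6/2843*(-1/3739) = 6/10629977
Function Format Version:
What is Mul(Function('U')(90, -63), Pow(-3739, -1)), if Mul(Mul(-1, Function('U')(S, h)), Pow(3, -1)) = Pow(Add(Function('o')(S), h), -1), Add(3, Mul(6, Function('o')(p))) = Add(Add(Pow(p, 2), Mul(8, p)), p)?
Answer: Rational(6, 10629977) ≈ 5.6444e-7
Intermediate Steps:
Function('o')(p) = Add(Rational(-1, 2), Mul(Rational(1, 6), Pow(p, 2)), Mul(Rational(3, 2), p)) (Function('o')(p) = Add(Rational(-1, 2), Mul(Rational(1, 6), Add(Add(Pow(p, 2), Mul(8, p)), p))) = Add(Rational(-1, 2), Mul(Rational(1, 6), Add(Pow(p, 2), Mul(9, p)))) = Add(Rational(-1, 2), Add(Mul(Rational(1, 6), Pow(p, 2)), Mul(Rational(3, 2), p))) = Add(Rational(-1, 2), Mul(Rational(1, 6), Pow(p, 2)), Mul(Rational(3, 2), p)))
Function('U')(S, h) = Mul(-3, Pow(Add(Rational(-1, 2), h, Mul(Rational(1, 6), Pow(S, 2)), Mul(Rational(3, 2), S)), -1)) (Function('U')(S, h) = Mul(-3, Pow(Add(Add(Rational(-1, 2), Mul(Rational(1, 6), Pow(S, 2)), Mul(Rational(3, 2), S)), h), -1)) = Mul(-3, Pow(Add(Rational(-1, 2), h, Mul(Rational(1, 6), Pow(S, 2)), Mul(Rational(3, 2), S)), -1)))
Mul(Function('U')(90, -63), Pow(-3739, -1)) = Mul(Mul(-18, Pow(Add(-3, Pow(90, 2), Mul(6, -63), Mul(9, 90)), -1)), Pow(-3739, -1)) = Mul(Mul(-18, Pow(Add(-3, 8100, -378, 810), -1)), Rational(-1, 3739)) = Mul(Mul(-18, Pow(8529, -1)), Rational(-1, 3739)) = Mul(Mul(-18, Rational(1, 8529)), Rational(-1, 3739)) = Mul(Rational(-6, 2843), Rational(-1, 3739)) = Rational(6, 10629977)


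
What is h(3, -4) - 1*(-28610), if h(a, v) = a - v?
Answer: 28617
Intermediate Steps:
h(3, -4) - 1*(-28610) = (3 - 1*(-4)) - 1*(-28610) = (3 + 4) + 28610 = 7 + 28610 = 28617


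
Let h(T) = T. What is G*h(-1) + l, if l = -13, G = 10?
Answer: -23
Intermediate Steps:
G*h(-1) + l = 10*(-1) - 13 = -10 - 13 = -23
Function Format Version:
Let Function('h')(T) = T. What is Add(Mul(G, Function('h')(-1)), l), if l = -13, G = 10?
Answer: -23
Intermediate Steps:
Add(Mul(G, Function('h')(-1)), l) = Add(Mul(10, -1), -13) = Add(-10, -13) = -23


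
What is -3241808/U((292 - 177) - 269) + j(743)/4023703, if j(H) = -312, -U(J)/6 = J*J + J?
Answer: 3261007116740/142209735129 ≈ 22.931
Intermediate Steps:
U(J) = -6*J - 6*J**2 (U(J) = -6*(J*J + J) = -6*(J**2 + J) = -6*(J + J**2) = -6*J - 6*J**2)
-3241808/U((292 - 177) - 269) + j(743)/4023703 = -3241808*(-1/(6*(1 + ((292 - 177) - 269))*((292 - 177) - 269))) - 312/4023703 = -3241808*(-1/(6*(1 + (115 - 269))*(115 - 269))) - 312*1/4023703 = -3241808*1/(924*(1 - 154)) - 312/4023703 = -3241808/((-6*(-154)*(-153))) - 312/4023703 = -3241808/(-141372) - 312/4023703 = -3241808*(-1/141372) - 312/4023703 = 810452/35343 - 312/4023703 = 3261007116740/142209735129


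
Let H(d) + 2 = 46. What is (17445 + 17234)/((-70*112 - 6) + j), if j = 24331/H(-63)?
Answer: -1525876/320893 ≈ -4.7551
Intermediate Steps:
H(d) = 44 (H(d) = -2 + 46 = 44)
j = 24331/44 ≈ 552.98
(17445 + 17234)/((-70*112 - 6) + j) = (17445 + 17234)/((-70*112 - 6) + 24331/44) = 34679/((-7840 - 6) + 24331/44) = 34679/(-7846 + 24331/44) = 34679/(-320893/44) = 34679*(-44/320893) = -1525876/320893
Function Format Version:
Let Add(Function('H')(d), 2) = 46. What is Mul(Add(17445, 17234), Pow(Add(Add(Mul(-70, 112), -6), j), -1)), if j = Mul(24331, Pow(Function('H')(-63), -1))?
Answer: Rational(-1525876, 320893) ≈ -4.7551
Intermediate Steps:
Function('H')(d) = 44 (Function('H')(d) = Add(-2, 46) = 44)
j = Rational(24331, 44) (j = Mul(24331, Pow(44, -1)) = Mul(24331, Rational(1, 44)) = Rational(24331, 44) ≈ 552.98)
Mul(Add(17445, 17234), Pow(Add(Add(Mul(-70, 112), -6), j), -1)) = Mul(Add(17445, 17234), Pow(Add(Add(Mul(-70, 112), -6), Rational(24331, 44)), -1)) = Mul(34679, Pow(Add(Add(-7840, -6), Rational(24331, 44)), -1)) = Mul(34679, Pow(Add(-7846, Rational(24331, 44)), -1)) = Mul(34679, Pow(Rational(-320893, 44), -1)) = Mul(34679, Rational(-44, 320893)) = Rational(-1525876, 320893)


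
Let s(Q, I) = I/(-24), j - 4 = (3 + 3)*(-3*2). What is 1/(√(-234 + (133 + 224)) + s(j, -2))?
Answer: -12/17711 + 144*√123/17711 ≈ 0.089494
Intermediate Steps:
j = -32 (j = 4 + (3 + 3)*(-3*2) = 4 + 6*(-6) = 4 - 36 = -32)
s(Q, I) = -I/24 (s(Q, I) = I*(-1/24) = -I/24)
1/(√(-234 + (133 + 224)) + s(j, -2)) = 1/(√(-234 + (133 + 224)) - 1/24*(-2)) = 1/(√(-234 + 357) + 1/12) = 1/(√123 + 1/12) = 1/(1/12 + √123)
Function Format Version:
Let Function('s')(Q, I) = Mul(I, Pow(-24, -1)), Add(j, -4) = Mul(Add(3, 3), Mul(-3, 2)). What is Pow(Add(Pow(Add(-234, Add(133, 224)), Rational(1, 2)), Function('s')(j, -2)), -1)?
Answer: Add(Rational(-12, 17711), Mul(Rational(144, 17711), Pow(123, Rational(1, 2)))) ≈ 0.089494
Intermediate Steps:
j = -32 (j = Add(4, Mul(Add(3, 3), Mul(-3, 2))) = Add(4, Mul(6, -6)) = Add(4, -36) = -32)
Function('s')(Q, I) = Mul(Rational(-1, 24), I) (Function('s')(Q, I) = Mul(I, Rational(-1, 24)) = Mul(Rational(-1, 24), I))
Pow(Add(Pow(Add(-234, Add(133, 224)), Rational(1, 2)), Function('s')(j, -2)), -1) = Pow(Add(Pow(Add(-234, Add(133, 224)), Rational(1, 2)), Mul(Rational(-1, 24), -2)), -1) = Pow(Add(Pow(Add(-234, 357), Rational(1, 2)), Rational(1, 12)), -1) = Pow(Add(Pow(123, Rational(1, 2)), Rational(1, 12)), -1) = Pow(Add(Rational(1, 12), Pow(123, Rational(1, 2))), -1)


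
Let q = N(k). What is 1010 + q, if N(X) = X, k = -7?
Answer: 1003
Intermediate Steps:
q = -7
1010 + q = 1010 - 7 = 1003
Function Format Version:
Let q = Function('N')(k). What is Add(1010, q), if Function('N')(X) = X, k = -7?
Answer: 1003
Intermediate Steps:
q = -7
Add(1010, q) = Add(1010, -7) = 1003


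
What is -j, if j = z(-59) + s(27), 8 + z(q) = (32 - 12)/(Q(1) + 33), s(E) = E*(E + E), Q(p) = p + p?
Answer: -10154/7 ≈ -1450.6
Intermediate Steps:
Q(p) = 2*p
s(E) = 2*E² (s(E) = E*(2*E) = 2*E²)
z(q) = -52/7 (z(q) = -8 + (32 - 12)/(2*1 + 33) = -8 + 20/(2 + 33) = -8 + 20/35 = -8 + 20*(1/35) = -8 + 4/7 = -52/7)
j = 10154/7 (j = -52/7 + 2*27² = -52/7 + 2*729 = -52/7 + 1458 = 10154/7 ≈ 1450.6)
-j = -1*10154/7 = -10154/7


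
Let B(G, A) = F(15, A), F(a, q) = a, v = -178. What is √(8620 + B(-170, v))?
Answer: √8635 ≈ 92.925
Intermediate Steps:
B(G, A) = 15
√(8620 + B(-170, v)) = √(8620 + 15) = √8635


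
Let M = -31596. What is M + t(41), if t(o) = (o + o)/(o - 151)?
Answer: -1737821/55 ≈ -31597.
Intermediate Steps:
t(o) = 2*o/(-151 + o) (t(o) = (2*o)/(-151 + o) = 2*o/(-151 + o))
M + t(41) = -31596 + 2*41/(-151 + 41) = -31596 + 2*41/(-110) = -31596 + 2*41*(-1/110) = -31596 - 41/55 = -1737821/55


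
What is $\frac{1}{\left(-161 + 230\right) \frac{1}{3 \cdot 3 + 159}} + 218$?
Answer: $\frac{5070}{23} \approx 220.43$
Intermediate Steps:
$\frac{1}{\left(-161 + 230\right) \frac{1}{3 \cdot 3 + 159}} + 218 = \frac{1}{69 \frac{1}{9 + 159}} + 218 = \frac{1}{69 \cdot \frac{1}{168}} + 218 = \frac{1}{\frac{23}{56}} + 218 = \frac{56}{23} + 218 = \frac{5070}{23}$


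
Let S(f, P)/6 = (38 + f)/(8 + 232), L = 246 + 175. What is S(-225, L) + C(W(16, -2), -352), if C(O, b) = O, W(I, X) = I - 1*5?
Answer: 253/40 ≈ 6.3250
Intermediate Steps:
W(I, X) = -5 + I (W(I, X) = I - 5 = -5 + I)
L = 421
S(f, P) = 19/20 + f/40 (S(f, P) = 6*((38 + f)/(8 + 232)) = 6*((38 + f)/240) = 6*((38 + f)*(1/240)) = 6*(19/120 + f/240) = 19/20 + f/40)
S(-225, L) + C(W(16, -2), -352) = (19/20 + (1/40)*(-225)) + (-5 + 16) = (19/20 - 45/8) + 11 = -187/40 + 11 = 253/40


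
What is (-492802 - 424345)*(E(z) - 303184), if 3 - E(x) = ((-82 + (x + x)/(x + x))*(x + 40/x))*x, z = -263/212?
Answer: 12358505945960405/44944 ≈ 2.7498e+11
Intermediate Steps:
z = -263/212 (z = -263*1/212 = -263/212 ≈ -1.2406)
E(x) = 3 - x*(-3240/x - 81*x) (E(x) = 3 - (-82 + (x + x)/(x + x))*(x + 40/x)*x = 3 - (-82 + (2*x)/((2*x)))*(x + 40/x)*x = 3 - (-82 + (2*x)*(1/(2*x)))*(x + 40/x)*x = 3 - (-82 + 1)*(x + 40/x)*x = 3 - (-81*(x + 40/x))*x = 3 - (-3240/x - 81*x)*x = 3 - x*(-3240/x - 81*x))
(-492802 - 424345)*(E(z) - 303184) = (-492802 - 424345)*((3243 + 81*(-263/212)²) - 303184) = -917147*((3243 + 81*(69169/44944)) - 303184) = -917147*((3243 + 5602689/44944) - 303184) = -917147*(151356081/44944 - 303184) = -917147*(-13474945615/44944) = 12358505945960405/44944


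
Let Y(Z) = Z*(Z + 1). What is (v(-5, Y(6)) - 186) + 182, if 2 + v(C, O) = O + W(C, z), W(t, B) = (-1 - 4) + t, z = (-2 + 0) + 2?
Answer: 26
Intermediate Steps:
z = 0 (z = -2 + 2 = 0)
W(t, B) = -5 + t
Y(Z) = Z*(1 + Z)
v(C, O) = -7 + C + O (v(C, O) = -2 + (O + (-5 + C)) = -2 + (-5 + C + O) = -7 + C + O)
(v(-5, Y(6)) - 186) + 182 = ((-7 - 5 + 6*(1 + 6)) - 186) + 182 = ((-7 - 5 + 6*7) - 186) + 182 = ((-7 - 5 + 42) - 186) + 182 = (30 - 186) + 182 = -156 + 182 = 26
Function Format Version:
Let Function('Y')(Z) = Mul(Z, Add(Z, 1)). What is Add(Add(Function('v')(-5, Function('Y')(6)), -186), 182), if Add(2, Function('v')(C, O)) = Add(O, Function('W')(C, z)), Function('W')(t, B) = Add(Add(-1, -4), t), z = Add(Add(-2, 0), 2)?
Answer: 26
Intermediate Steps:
z = 0 (z = Add(-2, 2) = 0)
Function('W')(t, B) = Add(-5, t)
Function('Y')(Z) = Mul(Z, Add(1, Z))
Function('v')(C, O) = Add(-7, C, O) (Function('v')(C, O) = Add(-2, Add(O, Add(-5, C))) = Add(-2, Add(-5, C, O)) = Add(-7, C, O))
Add(Add(Function('v')(-5, Function('Y')(6)), -186), 182) = Add(Add(Add(-7, -5, Mul(6, Add(1, 6))), -186), 182) = Add(Add(Add(-7, -5, Mul(6, 7)), -186), 182) = Add(Add(Add(-7, -5, 42), -186), 182) = Add(Add(30, -186), 182) = Add(-156, 182) = 26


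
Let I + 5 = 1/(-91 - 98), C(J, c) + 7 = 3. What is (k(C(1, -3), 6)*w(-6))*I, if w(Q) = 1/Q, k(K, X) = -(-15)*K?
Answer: -9460/189 ≈ -50.053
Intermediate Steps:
C(J, c) = -4 (C(J, c) = -7 + 3 = -4)
k(K, X) = 15*K
I = -946/189 (I = -5 + 1/(-91 - 98) = -5 + 1/(-189) = -5 - 1/189 = -946/189 ≈ -5.0053)
(k(C(1, -3), 6)*w(-6))*I = ((15*(-4))/(-6))*(-946/189) = -60*(-1/6)*(-946/189) = 10*(-946/189) = -9460/189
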